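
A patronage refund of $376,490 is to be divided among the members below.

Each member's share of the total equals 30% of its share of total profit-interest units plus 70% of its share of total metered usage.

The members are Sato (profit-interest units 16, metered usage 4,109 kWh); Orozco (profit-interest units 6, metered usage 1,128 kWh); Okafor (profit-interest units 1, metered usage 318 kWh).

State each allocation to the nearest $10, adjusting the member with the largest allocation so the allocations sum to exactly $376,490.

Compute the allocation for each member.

Totals — profit-interest units 23, metered usage 5,555.
Combined weights (30% profit-interest units + 70% metered usage): Sato 0.7265; Orozco 0.2204; Okafor 0.0531.
Raw shares: Sato 273,512.99; Orozco 82,979.56; Okafor 19,997.45.
Rounded to nearest $10: Sato $273,510; Orozco $82,980; Okafor $20,000. Sum = $376,490.
No rounding difference to absorb.

Sato: $273,510 | Orozco: $82,980 | Okafor: $20,000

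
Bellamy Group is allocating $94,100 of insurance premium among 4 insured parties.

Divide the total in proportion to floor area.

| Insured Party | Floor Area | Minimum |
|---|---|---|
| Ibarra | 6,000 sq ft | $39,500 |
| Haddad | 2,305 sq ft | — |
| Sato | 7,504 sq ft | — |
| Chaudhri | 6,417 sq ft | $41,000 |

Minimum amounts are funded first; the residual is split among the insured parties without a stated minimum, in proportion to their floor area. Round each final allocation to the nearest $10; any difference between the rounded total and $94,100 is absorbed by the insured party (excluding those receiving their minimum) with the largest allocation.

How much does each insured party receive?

Minimums first: Ibarra $39,500; Chaudhri $41,000. Residual $13,600.
Residual split over remaining floor area 9,809: Haddad 3,195.84 → $3,200; Sato 10,404.16 → $10,400.

Ibarra: $39,500 · Haddad: $3,200 · Sato: $10,400 · Chaudhri: $41,000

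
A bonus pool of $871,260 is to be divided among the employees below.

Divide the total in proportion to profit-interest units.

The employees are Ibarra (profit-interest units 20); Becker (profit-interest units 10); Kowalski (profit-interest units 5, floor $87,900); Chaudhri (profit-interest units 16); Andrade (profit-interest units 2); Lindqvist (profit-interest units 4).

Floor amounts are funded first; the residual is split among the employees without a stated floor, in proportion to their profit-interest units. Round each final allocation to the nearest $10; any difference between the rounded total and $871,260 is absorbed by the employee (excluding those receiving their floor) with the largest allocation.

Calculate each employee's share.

Minimums first: Kowalski $87,900. Remaining pool $783,360.
Remaining pool split over remaining profit-interest units 52: Ibarra 301,292.31 → $301,290; Becker 150,646.15 → $150,650; Chaudhri 241,033.85 → $241,030; Andrade 30,129.23 → $30,130; Lindqvist 60,258.46 → $60,260.

Ibarra: $301,290; Becker: $150,650; Kowalski: $87,900; Chaudhri: $241,030; Andrade: $30,130; Lindqvist: $60,260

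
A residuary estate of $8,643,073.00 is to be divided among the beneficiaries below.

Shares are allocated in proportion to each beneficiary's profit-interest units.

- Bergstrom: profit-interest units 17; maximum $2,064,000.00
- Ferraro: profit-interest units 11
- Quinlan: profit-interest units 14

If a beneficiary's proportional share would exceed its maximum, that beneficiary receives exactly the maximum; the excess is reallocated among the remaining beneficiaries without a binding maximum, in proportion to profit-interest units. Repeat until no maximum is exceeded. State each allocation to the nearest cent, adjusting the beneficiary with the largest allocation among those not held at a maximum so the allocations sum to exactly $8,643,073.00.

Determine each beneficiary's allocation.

Bergstrom: $2,064,000.00; Ferraro: $2,894,792.12; Quinlan: $3,684,280.88

Combined profit-interest units = 42.
Proportional shares (ignoring caps): Bergstrom 3,498,386.6905; Ferraro 2,263,661.9762; Quinlan 2,881,024.3333.
Capped: Bergstrom ($2,064,000.00); remaining pool $6,579,073.00 reallocated over remaining profit-interest units 25.
Remaining shares: Ferraro 2,894,792.1200 → $2,894,792.12; Quinlan 3,684,280.8800 → $3,684,280.88.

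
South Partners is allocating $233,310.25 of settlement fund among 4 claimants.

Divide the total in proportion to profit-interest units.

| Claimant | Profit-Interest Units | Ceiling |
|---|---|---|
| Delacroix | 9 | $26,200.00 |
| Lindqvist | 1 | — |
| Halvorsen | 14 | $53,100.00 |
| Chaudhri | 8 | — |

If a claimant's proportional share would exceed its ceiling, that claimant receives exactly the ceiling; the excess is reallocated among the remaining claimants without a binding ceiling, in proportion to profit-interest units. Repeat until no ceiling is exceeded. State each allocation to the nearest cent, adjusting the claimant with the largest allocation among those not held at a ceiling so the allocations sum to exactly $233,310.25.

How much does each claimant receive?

Delacroix: $26,200.00; Lindqvist: $17,112.25; Halvorsen: $53,100.00; Chaudhri: $136,898.00

Combined profit-interest units = 32.
Pro-rata shares before constraints: Delacroix 65,618.5078; Lindqvist 7,290.9453; Halvorsen 102,073.2344; Chaudhri 58,327.5625.
Cap binds for Delacroix ($26,200.00), Halvorsen ($53,100.00); remaining pool $154,010.25 reallocated over remaining profit-interest units 9.
Remaining shares: Lindqvist 17,112.2500 → $17,112.25; Chaudhri 136,898.0000 → $136,898.00.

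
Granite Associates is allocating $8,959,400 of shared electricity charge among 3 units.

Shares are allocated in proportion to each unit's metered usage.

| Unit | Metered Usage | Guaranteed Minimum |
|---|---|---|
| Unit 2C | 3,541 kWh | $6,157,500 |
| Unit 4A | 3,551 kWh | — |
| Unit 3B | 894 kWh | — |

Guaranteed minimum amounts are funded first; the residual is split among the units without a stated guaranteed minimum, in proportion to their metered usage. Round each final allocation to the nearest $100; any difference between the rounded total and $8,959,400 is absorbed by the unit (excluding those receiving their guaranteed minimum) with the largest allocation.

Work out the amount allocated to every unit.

Fund the minimums — Unit 2C $6,157,500. Balance $2,801,900.
Balance split over remaining metered usage 4,445: Unit 4A 2,238,368.26 → $2,238,400; Unit 3B 563,531.74 → $563,500.

Unit 2C: $6,157,500 · Unit 4A: $2,238,400 · Unit 3B: $563,500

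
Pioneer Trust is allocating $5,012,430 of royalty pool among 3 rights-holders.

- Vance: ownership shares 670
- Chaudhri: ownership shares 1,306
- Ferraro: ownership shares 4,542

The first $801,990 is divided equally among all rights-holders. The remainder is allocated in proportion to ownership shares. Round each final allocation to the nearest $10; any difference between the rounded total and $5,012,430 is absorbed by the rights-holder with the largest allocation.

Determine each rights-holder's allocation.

Vance: $700,130 · Chaudhri: $1,110,970 · Ferraro: $3,201,330

First tranche $801,990 split equally: $267,330 each.
Remainder $4,210,440 by ownership shares (total 6,518): Vance 432,800.68 → $432,800; Chaudhri 843,638.33 → $843,640; Ferraro 2,934,000.99 → $2,934,000.
Totals: Vance $267,330 + $432,800 = $700,130; Chaudhri $267,330 + $843,640 = $1,110,970; Ferraro $267,330 + $2,934,000 = $3,201,330.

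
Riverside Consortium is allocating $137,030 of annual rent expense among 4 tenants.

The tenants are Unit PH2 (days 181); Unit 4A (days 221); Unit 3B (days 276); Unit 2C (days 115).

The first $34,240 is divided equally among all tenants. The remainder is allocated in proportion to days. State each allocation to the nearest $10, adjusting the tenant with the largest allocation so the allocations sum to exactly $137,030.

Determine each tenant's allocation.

$34,240 shared equally gives $8,560 per tenant.
Remainder $102,790 by days (total 793): Unit PH2 23,461.53 → $23,460; Unit 4A 28,646.39 → $28,650; Unit 3B 35,775.59 → $35,780; Unit 2C 14,906.49 → $14,910.
Rounding difference −$10 on remainder applied to Unit 3B.
Totals: Unit PH2 $8,560 + $23,460 = $32,020; Unit 4A $8,560 + $28,650 = $37,210; Unit 3B $8,560 + $35,770 = $44,330; Unit 2C $8,560 + $14,910 = $23,470.

Unit PH2: $32,020 | Unit 4A: $37,210 | Unit 3B: $44,330 | Unit 2C: $23,470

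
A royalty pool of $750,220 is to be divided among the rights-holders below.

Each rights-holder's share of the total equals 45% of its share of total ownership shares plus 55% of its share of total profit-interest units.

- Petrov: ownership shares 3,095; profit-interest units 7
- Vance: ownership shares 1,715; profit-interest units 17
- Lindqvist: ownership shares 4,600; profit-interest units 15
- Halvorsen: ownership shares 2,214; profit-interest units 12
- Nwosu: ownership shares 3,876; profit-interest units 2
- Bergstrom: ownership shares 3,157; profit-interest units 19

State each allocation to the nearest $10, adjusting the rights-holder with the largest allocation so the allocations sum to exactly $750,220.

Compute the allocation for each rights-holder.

Ownership shares total 18,657; profit-interest units total 72.
Blended shares (45% ownership shares + 55% profit-interest units): Petrov 0.1281; Vance 0.1712; Lindqvist 0.2255; Halvorsen 0.1451; Nwosu 0.1088; Bergstrom 0.2213.
Pro-rata amounts: Petrov 96,120.05; Vance 128,457.38; Lindqvist 169,199.85; Halvorsen 108,832.57; Nwosu 81,598.04; Bergstrom 166,012.11.
After rounding ($10): Petrov $96,120; Vance $128,460; Lindqvist $169,200; Halvorsen $108,830; Nwosu $81,600; Bergstrom $166,010. Sum = $750,220.
Sum already equals the total — no adjustment.

Petrov: $96,120 | Vance: $128,460 | Lindqvist: $169,200 | Halvorsen: $108,830 | Nwosu: $81,600 | Bergstrom: $166,010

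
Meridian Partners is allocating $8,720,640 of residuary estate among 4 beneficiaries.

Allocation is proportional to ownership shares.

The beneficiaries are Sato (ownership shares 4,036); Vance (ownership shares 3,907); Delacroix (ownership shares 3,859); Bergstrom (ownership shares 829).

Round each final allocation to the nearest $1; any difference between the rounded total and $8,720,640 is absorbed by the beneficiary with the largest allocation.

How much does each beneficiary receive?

Ownership shares total: 12,631.
Proportional shares: Sato 4,036/12,631 × $8,720,640 = 2,786,517.54; Vance 3,907/12,631 × $8,720,640 = 2,697,453.92; Delacroix 3,859/12,631 × $8,720,640 = 2,664,313.97; Bergstrom 829/12,631 × $8,720,640 = 572,354.57.
Rounded to nearest $1: Sato $2,786,518; Vance $2,697,454; Delacroix $2,664,314; Bergstrom $572,355. Sum = $8,720,641.
Difference $8,720,640 − $8,720,641 = −$1 applied to largest allocation (Sato): Sato becomes $2,786,517.

Sato: $2,786,517; Vance: $2,697,454; Delacroix: $2,664,314; Bergstrom: $572,355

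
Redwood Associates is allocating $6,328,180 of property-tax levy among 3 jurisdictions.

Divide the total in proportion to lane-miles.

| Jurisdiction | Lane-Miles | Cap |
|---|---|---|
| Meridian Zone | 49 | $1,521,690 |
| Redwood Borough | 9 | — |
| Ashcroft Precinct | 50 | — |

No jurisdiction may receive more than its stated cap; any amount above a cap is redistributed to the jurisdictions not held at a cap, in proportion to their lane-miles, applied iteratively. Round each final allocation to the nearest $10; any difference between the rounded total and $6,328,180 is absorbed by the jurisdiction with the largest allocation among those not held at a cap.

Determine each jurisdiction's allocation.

Meridian Zone: $1,521,690 · Redwood Borough: $733,190 · Ashcroft Precinct: $4,073,300

Total lane-miles = 108.
Unconstrained shares: Meridian Zone 2,871,118.70; Redwood Borough 527,348.33; Ashcroft Precinct 2,929,712.96.
Capped: Meridian Zone ($1,521,690); balance $4,806,490 reallocated over remaining lane-miles 59.
Remaining shares: Redwood Borough 733,193.39 → $733,190; Ashcroft Precinct 4,073,296.61 → $4,073,300.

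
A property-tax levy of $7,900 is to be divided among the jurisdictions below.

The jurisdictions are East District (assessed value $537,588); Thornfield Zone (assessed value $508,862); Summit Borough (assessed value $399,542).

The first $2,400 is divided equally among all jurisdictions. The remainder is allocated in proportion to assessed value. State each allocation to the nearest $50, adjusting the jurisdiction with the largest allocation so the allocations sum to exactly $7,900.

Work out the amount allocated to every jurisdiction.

Equal tier: $2,400 ÷ 3 = $800 apiece.
Remainder $5,500 by assessed value (total 1,445,992): East District 2,044.78 → $2,050; Thornfield Zone 1,935.52 → $1,950; Summit Borough 1,519.70 → $1,500.
Totals: East District $800 + $2,050 = $2,850; Thornfield Zone $800 + $1,950 = $2,750; Summit Borough $800 + $1,500 = $2,300.

East District: $2,850; Thornfield Zone: $2,750; Summit Borough: $2,300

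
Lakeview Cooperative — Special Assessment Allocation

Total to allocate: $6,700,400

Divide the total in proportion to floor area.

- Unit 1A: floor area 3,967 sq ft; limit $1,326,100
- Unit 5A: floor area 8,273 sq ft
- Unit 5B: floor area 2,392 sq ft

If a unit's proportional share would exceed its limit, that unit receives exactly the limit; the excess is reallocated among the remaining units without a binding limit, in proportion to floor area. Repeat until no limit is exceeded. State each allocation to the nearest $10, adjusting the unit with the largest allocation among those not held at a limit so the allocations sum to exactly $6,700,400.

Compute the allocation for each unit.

Unit 1A: $1,326,100; Unit 5A: $4,168,920; Unit 5B: $1,205,380

Combined floor area = 14,632.
Proportional shares (ignoring caps): Unit 1A 1,816,599.70; Unit 5A 3,788,436.93; Unit 5B 1,095,363.37.
Held at cap: Unit 1A ($1,326,100); residual $5,374,300 reallocated over remaining floor area 10,665.
Shares after redistribution: Unit 5A 4,168,924.89 → $4,168,920; Unit 5B 1,205,375.11 → $1,205,380.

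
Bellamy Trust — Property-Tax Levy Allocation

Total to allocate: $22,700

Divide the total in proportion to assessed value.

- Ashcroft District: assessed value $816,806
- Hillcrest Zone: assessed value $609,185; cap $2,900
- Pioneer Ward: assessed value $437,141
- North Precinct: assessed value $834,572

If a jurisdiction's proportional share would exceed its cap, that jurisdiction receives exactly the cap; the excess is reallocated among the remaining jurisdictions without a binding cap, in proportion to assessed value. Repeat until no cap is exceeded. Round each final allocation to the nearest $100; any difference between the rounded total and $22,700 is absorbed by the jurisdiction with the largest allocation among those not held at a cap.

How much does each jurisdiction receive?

Ashcroft District: $7,700; Hillcrest Zone: $2,900; Pioneer Ward: $4,100; North Precinct: $8,000

Sum of assessed value: 2,697,704.
Unconstrained shares: Ashcroft District 6,873.07; Hillcrest Zone 5,126.03; Pioneer Ward 3,678.35; North Precinct 7,022.56.
Held at cap: Hillcrest Zone ($2,900); remaining pool $19,800 reallocated over remaining assessed value 2,088,519.
Remaining shares: Ashcroft District 7,743.65 → $7,700; Pioneer Ward 4,144.27 → $4,100; North Precinct 7,912.08 → $7,900.
Rounding difference +$100 applied to North Precinct → $8,000.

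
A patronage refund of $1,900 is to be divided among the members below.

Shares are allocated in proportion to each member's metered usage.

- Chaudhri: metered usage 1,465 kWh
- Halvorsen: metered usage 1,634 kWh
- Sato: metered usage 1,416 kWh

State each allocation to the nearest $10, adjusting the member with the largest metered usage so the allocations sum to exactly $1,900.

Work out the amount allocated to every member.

Sum of metered usage: 4,515.
Raw shares: Chaudhri 1,465/4,515 × $1,900 = 616.50; Halvorsen 1,634/4,515 × $1,900 = 687.62; Sato 1,416/4,515 × $1,900 = 595.88.
At nearest $10: Chaudhri $620; Halvorsen $690; Sato $600. Sum = $1,910.
Difference $1,900 − $1,910 = −$10 applied to largest metered usage (Halvorsen): Halvorsen becomes $680.

Chaudhri: $620 | Halvorsen: $680 | Sato: $600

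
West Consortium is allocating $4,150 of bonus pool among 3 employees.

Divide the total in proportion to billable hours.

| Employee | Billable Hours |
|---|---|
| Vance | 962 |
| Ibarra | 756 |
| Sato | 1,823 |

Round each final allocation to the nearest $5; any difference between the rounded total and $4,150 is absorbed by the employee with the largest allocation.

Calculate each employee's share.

Billable hours total: 3,541.
Pro-rata amounts: Vance 962/3,541 × $4,150 = 1,127.45; Ibarra 756/3,541 × $4,150 = 886.02; Sato 1,823/3,541 × $4,150 = 2,136.53.
Rounded to nearest $5: Vance $1,125; Ibarra $885; Sato $2,135. Sum = $4,145.
Difference $4,150 − $4,145 = +$5 applied to largest allocation (Sato): Sato becomes $2,140.

Vance: $1,125 | Ibarra: $885 | Sato: $2,140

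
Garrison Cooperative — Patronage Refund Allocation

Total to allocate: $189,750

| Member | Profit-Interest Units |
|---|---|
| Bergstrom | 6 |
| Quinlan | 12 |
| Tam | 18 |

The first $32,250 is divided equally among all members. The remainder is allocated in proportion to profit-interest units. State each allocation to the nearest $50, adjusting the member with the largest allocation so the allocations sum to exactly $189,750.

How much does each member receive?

Bergstrom: $37,000 · Quinlan: $63,250 · Tam: $89,500

Equal tier: $32,250 ÷ 3 = $10,750 apiece.
Remainder $157,500 by profit-interest units (total 36): Bergstrom 26,250.00 → $26,250; Quinlan 52,500.00 → $52,500; Tam 78,750.00 → $78,750.
Totals: Bergstrom $10,750 + $26,250 = $37,000; Quinlan $10,750 + $52,500 = $63,250; Tam $10,750 + $78,750 = $89,500.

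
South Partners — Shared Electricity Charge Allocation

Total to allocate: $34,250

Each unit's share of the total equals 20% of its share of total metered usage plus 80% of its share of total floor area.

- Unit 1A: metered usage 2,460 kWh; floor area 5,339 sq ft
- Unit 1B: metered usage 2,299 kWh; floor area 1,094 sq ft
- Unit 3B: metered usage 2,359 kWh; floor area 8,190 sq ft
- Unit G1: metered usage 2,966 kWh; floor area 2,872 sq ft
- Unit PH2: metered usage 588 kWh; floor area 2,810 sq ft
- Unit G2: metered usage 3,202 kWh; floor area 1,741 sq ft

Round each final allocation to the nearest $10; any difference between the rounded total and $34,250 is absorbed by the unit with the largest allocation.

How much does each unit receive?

Metered usage total 13,874; floor area total 22,046.
Blended shares (20% metered usage + 80% floor area): Unit 1A 0.2292; Unit 1B 0.0728; Unit 3B 0.3312; Unit G1 0.1470; Unit PH2 0.1104; Unit G2 0.1093.
Pro-rata amounts: Unit 1A 7,850.18; Unit 1B 2,494.77; Unit 3B 11,343.70; Unit G1 5,033.88; Unit PH2 3,782.74; Unit G2 3,744.73.
At nearest $10: Unit 1A $7,850; Unit 1B $2,490; Unit 3B $11,340; Unit G1 $5,030; Unit PH2 $3,780; Unit G2 $3,740. Sum = $34,230.
Difference $34,250 − $34,230 = +$20 applied to largest allocation (Unit 3B): Unit 3B becomes $11,360.

Unit 1A: $7,850 | Unit 1B: $2,490 | Unit 3B: $11,360 | Unit G1: $5,030 | Unit PH2: $3,780 | Unit G2: $3,740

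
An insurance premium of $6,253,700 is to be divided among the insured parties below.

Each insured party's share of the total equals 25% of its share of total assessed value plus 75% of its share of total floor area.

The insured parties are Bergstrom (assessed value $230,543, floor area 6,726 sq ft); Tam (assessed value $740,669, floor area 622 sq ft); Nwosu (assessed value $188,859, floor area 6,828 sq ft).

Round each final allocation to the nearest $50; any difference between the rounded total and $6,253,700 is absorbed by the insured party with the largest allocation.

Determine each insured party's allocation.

Bergstrom: $2,536,050 | Tam: $1,204,000 | Nwosu: $2,513,650

Assessed value total 1,160,071; floor area total 14,176.
Combined weights (25% assessed value + 75% floor area): Bergstrom 0.4055; Tam 0.1925; Nwosu 0.4019.
Raw shares: Bergstrom 2,536,068.35; Tam 1,203,992.98; Nwosu 2,513,638.67.
At nearest $50: Bergstrom $2,536,050; Tam $1,204,000; Nwosu $2,513,650. Sum = $6,253,700.
No rounding difference to absorb.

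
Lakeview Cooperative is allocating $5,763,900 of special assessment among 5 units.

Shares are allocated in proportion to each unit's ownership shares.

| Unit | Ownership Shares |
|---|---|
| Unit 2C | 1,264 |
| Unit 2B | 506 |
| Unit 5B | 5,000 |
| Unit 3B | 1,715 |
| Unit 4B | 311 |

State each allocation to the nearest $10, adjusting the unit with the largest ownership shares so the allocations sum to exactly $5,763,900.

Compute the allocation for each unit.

Combined ownership shares = 8,796.
Unrounded shares: Unit 2C 1,264/8,796 × $5,763,900 = 828,282.13; Unit 2B 506/8,796 × $5,763,900 = 331,574.97; Unit 5B 5,000/8,796 × $5,763,900 = 3,276,432.47; Unit 3B 1,715/8,796 × $5,763,900 = 1,123,816.34; Unit 4B 311/8,796 × $5,763,900 = 203,794.10.
After rounding ($10): Unit 2C $828,280; Unit 2B $331,570; Unit 5B $3,276,430; Unit 3B $1,123,820; Unit 4B $203,790. Sum = $5,763,890.
Difference $5,763,900 − $5,763,890 = +$10 applied to largest ownership shares (Unit 5B): Unit 5B becomes $3,276,440.

Unit 2C: $828,280 · Unit 2B: $331,570 · Unit 5B: $3,276,440 · Unit 3B: $1,123,820 · Unit 4B: $203,790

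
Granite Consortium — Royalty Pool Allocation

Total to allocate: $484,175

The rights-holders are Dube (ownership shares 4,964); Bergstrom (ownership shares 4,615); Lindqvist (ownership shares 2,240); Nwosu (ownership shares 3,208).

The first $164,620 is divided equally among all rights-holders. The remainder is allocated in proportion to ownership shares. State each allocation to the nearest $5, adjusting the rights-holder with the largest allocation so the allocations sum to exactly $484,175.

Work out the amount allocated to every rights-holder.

$164,620 shared equally gives $41,155 per rights-holder.
Remainder $319,555 by ownership shares (total 15,027): Dube 105,561.39 → $105,560; Bergstrom 98,139.77 → $98,140; Lindqvist 47,634.47 → $47,635; Nwosu 68,219.37 → $68,220.
Totals: Dube $41,155 + $105,560 = $146,715; Bergstrom $41,155 + $98,140 = $139,295; Lindqvist $41,155 + $47,635 = $88,790; Nwosu $41,155 + $68,220 = $109,375.

Dube: $146,715 · Bergstrom: $139,295 · Lindqvist: $88,790 · Nwosu: $109,375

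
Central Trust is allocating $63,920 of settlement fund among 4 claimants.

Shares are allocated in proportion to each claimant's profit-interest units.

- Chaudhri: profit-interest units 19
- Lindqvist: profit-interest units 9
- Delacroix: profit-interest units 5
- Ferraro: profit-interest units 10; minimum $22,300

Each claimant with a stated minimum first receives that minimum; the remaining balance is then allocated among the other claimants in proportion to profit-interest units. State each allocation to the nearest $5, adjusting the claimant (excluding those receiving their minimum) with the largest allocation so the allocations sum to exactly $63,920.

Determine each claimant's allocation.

Chaudhri: $23,965 · Lindqvist: $11,350 · Delacroix: $6,305 · Ferraro: $22,300

Minimums first: Ferraro $22,300. Remaining pool $41,620.
Remaining pool split over remaining profit-interest units 33: Chaudhri 23,963.03 → $23,965; Lindqvist 11,350.91 → $11,350; Delacroix 6,306.06 → $6,305.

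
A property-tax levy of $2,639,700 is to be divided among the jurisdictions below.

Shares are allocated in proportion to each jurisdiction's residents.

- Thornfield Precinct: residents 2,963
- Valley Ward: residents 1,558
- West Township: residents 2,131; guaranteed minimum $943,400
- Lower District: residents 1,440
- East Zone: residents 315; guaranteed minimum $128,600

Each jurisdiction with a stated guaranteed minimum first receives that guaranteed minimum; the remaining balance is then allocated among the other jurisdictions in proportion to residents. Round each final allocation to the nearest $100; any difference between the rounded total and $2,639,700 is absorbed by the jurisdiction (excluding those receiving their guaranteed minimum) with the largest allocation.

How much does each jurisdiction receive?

Minimums first: West Township $943,400; East Zone $128,600. Balance $1,567,700.
Balance split over remaining residents 5,961: Thornfield Precinct 779,247.63 → $779,200; Valley Ward 409,742.76 → $409,700; Lower District 378,709.61 → $378,700.
Rounding difference +$100 applied to Thornfield Precinct → $779,300.

Thornfield Precinct: $779,300 · Valley Ward: $409,700 · West Township: $943,400 · Lower District: $378,700 · East Zone: $128,600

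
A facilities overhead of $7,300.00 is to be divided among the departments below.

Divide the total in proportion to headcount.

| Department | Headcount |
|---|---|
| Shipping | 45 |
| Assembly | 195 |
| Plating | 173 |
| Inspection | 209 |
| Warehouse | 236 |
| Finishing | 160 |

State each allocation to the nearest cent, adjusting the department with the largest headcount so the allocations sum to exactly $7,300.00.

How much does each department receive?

Sum of headcount: 45 + 195 + 173 + 209 + 236 + 160 = 1,018.
Pro-rata amounts: Shipping 322.6916; Assembly 1,398.3301; Plating 1,240.5697; Inspection 1,498.7230; Warehouse 1,692.3379; Finishing 1,147.3477.
Rounded to nearest cent: Shipping $322.69; Assembly $1,398.33; Plating $1,240.57; Inspection $1,498.72; Warehouse $1,692.34; Finishing $1,147.35. Sum = $7,300.00.
Sum already equals the total — no adjustment.

Shipping: $322.69; Assembly: $1,398.33; Plating: $1,240.57; Inspection: $1,498.72; Warehouse: $1,692.34; Finishing: $1,147.35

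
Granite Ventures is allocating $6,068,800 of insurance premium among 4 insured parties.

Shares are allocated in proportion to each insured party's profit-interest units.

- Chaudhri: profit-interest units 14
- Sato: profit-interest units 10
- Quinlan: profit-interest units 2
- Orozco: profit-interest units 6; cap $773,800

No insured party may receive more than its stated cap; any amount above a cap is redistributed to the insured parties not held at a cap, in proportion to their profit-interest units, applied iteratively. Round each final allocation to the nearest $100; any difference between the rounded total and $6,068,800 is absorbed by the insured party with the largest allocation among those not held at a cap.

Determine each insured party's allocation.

Chaudhri: $2,851,200 | Sato: $2,036,500 | Quinlan: $407,300 | Orozco: $773,800

Profit-interest units total: 32.
Unconstrained shares: Chaudhri 2,655,100.00; Sato 1,896,500.00; Quinlan 379,300.00; Orozco 1,137,900.00.
Capped: Orozco ($773,800); remaining pool $5,295,000 reallocated over remaining profit-interest units 26.
Redistributed shares: Chaudhri 2,851,153.85 → $2,851,200; Sato 2,036,538.46 → $2,036,500; Quinlan 407,307.69 → $407,300.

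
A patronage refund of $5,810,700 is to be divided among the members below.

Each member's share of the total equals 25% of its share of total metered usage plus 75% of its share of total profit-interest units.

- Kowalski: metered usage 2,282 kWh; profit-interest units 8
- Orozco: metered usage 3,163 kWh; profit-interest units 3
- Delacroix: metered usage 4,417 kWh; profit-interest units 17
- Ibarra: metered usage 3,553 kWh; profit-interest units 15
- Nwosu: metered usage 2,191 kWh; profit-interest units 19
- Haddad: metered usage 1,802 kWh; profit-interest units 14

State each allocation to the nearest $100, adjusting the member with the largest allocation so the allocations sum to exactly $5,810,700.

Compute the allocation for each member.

Totals — metered usage 17,408, profit-interest units 76.
Combined weights (25% metered usage + 75% profit-interest units): Kowalski 0.1117; Orozco 0.0750; Delacroix 0.2312; Ibarra 0.1991; Nwosu 0.2190; Haddad 0.1640.
Unrounded shares: Kowalski 649,169.41; Orozco 435,975.55; Delacroix 1,343,414.30; Ibarra 1,156,629.75; Nwosu 1,272,342.36; Haddad 953,168.64.
After rounding ($100): Kowalski $649,200; Orozco $436,000; Delacroix $1,343,400; Ibarra $1,156,600; Nwosu $1,272,300; Haddad $953,200. Sum = $5,810,700.
Sum already equals the total — no adjustment.

Kowalski: $649,200; Orozco: $436,000; Delacroix: $1,343,400; Ibarra: $1,156,600; Nwosu: $1,272,300; Haddad: $953,200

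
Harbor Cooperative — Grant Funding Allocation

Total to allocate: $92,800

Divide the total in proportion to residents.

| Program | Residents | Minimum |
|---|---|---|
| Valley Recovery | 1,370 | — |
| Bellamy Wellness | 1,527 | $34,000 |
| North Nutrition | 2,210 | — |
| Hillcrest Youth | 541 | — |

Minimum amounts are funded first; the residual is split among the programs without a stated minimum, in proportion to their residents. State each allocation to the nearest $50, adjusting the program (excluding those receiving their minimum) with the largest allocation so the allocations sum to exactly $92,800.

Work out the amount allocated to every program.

Valley Recovery: $19,550 | Bellamy Wellness: $34,000 | North Nutrition: $31,550 | Hillcrest Youth: $7,700

Guaranteed amounts: Bellamy Wellness $34,000. Residual $58,800.
Residual split over remaining residents 4,121: Valley Recovery 19,547.68 → $19,550; North Nutrition 31,533.12 → $31,550; Hillcrest Youth 7,719.19 → $7,700.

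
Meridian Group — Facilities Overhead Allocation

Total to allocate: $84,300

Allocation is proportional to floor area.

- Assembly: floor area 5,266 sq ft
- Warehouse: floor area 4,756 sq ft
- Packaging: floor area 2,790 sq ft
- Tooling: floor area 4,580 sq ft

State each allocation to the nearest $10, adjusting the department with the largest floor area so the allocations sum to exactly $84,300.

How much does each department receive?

Assembly: $25,530 · Warehouse: $23,050 · Packaging: $13,520 · Tooling: $22,200

Sum of floor area: 17,392.
Unrounded shares: Assembly 5,266/17,392 × $84,300 = 25,524.60; Warehouse 4,756/17,392 × $84,300 = 23,052.60; Packaging 2,790/17,392 × $84,300 = 13,523.29; Tooling 4,580/17,392 × $84,300 = 22,199.52.
Rounded to nearest $10: Assembly $25,520; Warehouse $23,050; Packaging $13,520; Tooling $22,200. Sum = $84,290.
Difference $84,300 − $84,290 = +$10 applied to largest floor area (Assembly): Assembly becomes $25,530.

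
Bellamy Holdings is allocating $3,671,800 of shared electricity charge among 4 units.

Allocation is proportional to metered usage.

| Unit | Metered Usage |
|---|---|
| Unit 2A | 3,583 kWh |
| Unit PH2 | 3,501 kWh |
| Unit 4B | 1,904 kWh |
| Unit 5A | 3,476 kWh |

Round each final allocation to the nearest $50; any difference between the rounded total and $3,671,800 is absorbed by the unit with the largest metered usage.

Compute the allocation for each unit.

Unit 2A: $1,055,550; Unit PH2: $1,031,350; Unit 4B: $560,900; Unit 5A: $1,024,000

Combined metered usage = 3,583 + 3,501 + 1,904 + 3,476 = 12,464.
Pro-rata amounts: Unit 2A 1,055,524.66; Unit PH2 1,031,368.08; Unit 4B 560,903.98; Unit 5A 1,024,003.27.
At nearest $50: Unit 2A $1,055,500; Unit PH2 $1,031,350; Unit 4B $560,900; Unit 5A $1,024,000. Sum = $3,671,750.
Difference $3,671,800 − $3,671,750 = +$50 applied to largest metered usage (Unit 2A): Unit 2A becomes $1,055,550.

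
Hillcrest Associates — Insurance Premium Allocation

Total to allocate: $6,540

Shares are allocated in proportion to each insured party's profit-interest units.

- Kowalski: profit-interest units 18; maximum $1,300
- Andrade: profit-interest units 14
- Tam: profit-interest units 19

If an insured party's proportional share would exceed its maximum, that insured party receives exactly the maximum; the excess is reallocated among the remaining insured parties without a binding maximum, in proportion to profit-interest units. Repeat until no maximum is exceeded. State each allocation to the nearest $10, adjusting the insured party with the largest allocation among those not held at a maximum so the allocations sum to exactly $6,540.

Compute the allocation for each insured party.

Kowalski: $1,300 · Andrade: $2,220 · Tam: $3,020

Sum of profit-interest units: 51.
Proportional shares (ignoring caps): Kowalski 2,308.24; Andrade 1,795.29; Tam 2,436.47.
Held at cap: Kowalski ($1,300); residual $5,240 reallocated over remaining profit-interest units 33.
Remaining shares: Andrade 2,223.03 → $2,220; Tam 3,016.97 → $3,020.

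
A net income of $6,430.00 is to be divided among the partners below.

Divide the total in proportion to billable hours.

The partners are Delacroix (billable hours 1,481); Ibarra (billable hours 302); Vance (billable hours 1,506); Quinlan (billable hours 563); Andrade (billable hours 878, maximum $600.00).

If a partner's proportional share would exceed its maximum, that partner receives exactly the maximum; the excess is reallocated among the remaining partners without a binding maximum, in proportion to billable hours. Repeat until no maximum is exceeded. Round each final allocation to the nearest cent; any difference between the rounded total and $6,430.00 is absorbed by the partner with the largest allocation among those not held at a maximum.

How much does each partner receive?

Sum of billable hours: 4,730.
Unconstrained shares: Delacroix 2,013.2833; Ibarra 410.5412; Vance 2,047.2685; Quinlan 765.3467; Andrade 1,193.5603.
Held at cap: Andrade ($600.00); balance $5,830.00 reallocated over remaining billable hours 3,852.
Redistributed shares: Delacroix 2,241.4927 → $2,241.49; Ibarra 457.0768 → $457.08; Vance 2,279.3302 → $2,279.33; Quinlan 852.1002 → $852.10.

Delacroix: $2,241.49 · Ibarra: $457.08 · Vance: $2,279.33 · Quinlan: $852.10 · Andrade: $600.00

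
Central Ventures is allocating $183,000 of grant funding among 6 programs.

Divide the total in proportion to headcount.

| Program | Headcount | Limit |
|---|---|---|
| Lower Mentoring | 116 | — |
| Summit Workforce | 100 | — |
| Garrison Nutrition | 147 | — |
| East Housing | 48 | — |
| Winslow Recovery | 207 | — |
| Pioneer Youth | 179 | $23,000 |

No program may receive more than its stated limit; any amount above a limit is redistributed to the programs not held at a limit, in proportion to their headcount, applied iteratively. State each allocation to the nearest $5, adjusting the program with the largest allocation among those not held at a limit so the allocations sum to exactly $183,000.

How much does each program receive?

Lower Mentoring: $30,030; Summit Workforce: $25,890; Garrison Nutrition: $38,060; East Housing: $12,425; Winslow Recovery: $53,595; Pioneer Youth: $23,000

Total headcount = 797.
Unconstrained shares: Lower Mentoring 26,634.88; Summit Workforce 22,961.10; Garrison Nutrition 33,752.82; East Housing 11,021.33; Winslow Recovery 47,529.49; Pioneer Youth 41,100.38.
Capped: Pioneer Youth ($23,000); remaining pool $160,000 reallocated over remaining headcount 618.
Shares after redistribution: Lower Mentoring 30,032.36 → $30,030; Summit Workforce 25,889.97 → $25,890; Garrison Nutrition 38,058.25 → $38,060; East Housing 12,427.18 → $12,425; Winslow Recovery 53,592.23 → $53,590.
Rounding difference +$5 applied to Winslow Recovery → $53,595.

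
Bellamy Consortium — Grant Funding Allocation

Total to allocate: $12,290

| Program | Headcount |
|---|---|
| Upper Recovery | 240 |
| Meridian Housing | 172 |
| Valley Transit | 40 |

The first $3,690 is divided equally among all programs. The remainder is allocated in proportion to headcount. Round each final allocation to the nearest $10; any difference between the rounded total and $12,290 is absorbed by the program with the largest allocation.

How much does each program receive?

Equal tier: $3,690 ÷ 3 = $1,230 apiece.
Remainder $8,600 by headcount (total 452): Upper Recovery 4,566.37 → $4,570; Meridian Housing 3,272.57 → $3,270; Valley Transit 761.06 → $760.
Totals: Upper Recovery $1,230 + $4,570 = $5,800; Meridian Housing $1,230 + $3,270 = $4,500; Valley Transit $1,230 + $760 = $1,990.

Upper Recovery: $5,800 | Meridian Housing: $4,500 | Valley Transit: $1,990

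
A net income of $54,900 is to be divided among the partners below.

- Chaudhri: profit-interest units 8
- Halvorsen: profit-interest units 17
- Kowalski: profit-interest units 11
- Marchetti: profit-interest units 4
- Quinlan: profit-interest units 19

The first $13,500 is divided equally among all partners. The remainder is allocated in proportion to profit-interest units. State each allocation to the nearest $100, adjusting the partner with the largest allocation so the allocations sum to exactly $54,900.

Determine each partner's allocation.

First tranche $13,500 split equally: $2,700 each.
Remainder $41,400 by profit-interest units (total 59): Chaudhri 5,613.56 → $5,600; Halvorsen 11,928.81 → $11,900; Kowalski 7,718.64 → $7,700; Marchetti 2,806.78 → $2,800; Quinlan 13,332.20 → $13,300.
Rounding difference +$100 on remainder applied to Quinlan.
Totals: Chaudhri $2,700 + $5,600 = $8,300; Halvorsen $2,700 + $11,900 = $14,600; Kowalski $2,700 + $7,700 = $10,400; Marchetti $2,700 + $2,800 = $5,500; Quinlan $2,700 + $13,400 = $16,100.

Chaudhri: $8,300 | Halvorsen: $14,600 | Kowalski: $10,400 | Marchetti: $5,500 | Quinlan: $16,100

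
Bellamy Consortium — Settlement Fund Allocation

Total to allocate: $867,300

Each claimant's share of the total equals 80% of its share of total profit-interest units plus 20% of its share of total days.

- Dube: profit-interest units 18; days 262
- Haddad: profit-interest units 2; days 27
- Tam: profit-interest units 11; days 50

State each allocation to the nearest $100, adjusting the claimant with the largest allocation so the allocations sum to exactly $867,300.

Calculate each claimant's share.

Profit-interest units total 31; days total 339.
Combined weights (80% profit-interest units + 20% days): Dube 0.6191; Haddad 0.0675; Tam 0.3134.
Proportional shares: Dube 536,935.37; Haddad 58,579.27; Tam 271,785.36.
At nearest $100: Dube $536,900; Haddad $58,600; Tam $271,800. Sum = $867,300.
No rounding difference to absorb.

Dube: $536,900 | Haddad: $58,600 | Tam: $271,800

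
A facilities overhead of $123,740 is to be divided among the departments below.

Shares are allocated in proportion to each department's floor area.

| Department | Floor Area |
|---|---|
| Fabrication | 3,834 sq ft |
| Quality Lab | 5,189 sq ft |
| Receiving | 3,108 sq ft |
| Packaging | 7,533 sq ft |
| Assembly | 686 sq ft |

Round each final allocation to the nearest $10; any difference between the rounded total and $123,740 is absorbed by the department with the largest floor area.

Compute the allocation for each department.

Fabrication: $23,310 · Quality Lab: $31,550 · Receiving: $18,900 · Packaging: $45,810 · Assembly: $4,170

Sum of floor area: 3,834 + 5,189 + 3,108 + 7,533 + 686 = 20,350.
Pro-rata amounts: Fabrication 23,312.98; Quality Lab 31,552.18; Receiving 18,898.47; Packaging 45,805.08; Assembly 4,171.28.
Rounded to nearest $10: Fabrication $23,310; Quality Lab $31,550; Receiving $18,900; Packaging $45,810; Assembly $4,170. Sum = $123,740.
No rounding difference to absorb.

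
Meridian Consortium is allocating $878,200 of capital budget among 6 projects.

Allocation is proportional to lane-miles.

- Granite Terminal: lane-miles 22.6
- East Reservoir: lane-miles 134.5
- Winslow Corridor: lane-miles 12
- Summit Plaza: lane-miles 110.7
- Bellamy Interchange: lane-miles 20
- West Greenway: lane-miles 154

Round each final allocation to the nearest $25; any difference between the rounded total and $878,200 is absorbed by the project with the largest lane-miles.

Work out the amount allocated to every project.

Granite Terminal: $43,725 · East Reservoir: $260,275 · Winslow Corridor: $23,225 · Summit Plaza: $214,225 · Bellamy Interchange: $38,700 · West Greenway: $298,050

Total lane-miles = 453.8.
Raw shares: Granite Terminal 22.6/453.8 × $878,200 = 43,735.83; East Reservoir 134.5/453.8 × $878,200 = 260,286.25; Winslow Corridor 12/453.8 × $878,200 = 23,222.57; Summit Plaza 110.7/453.8 × $878,200 = 214,228.16; Bellamy Interchange 20/453.8 × $878,200 = 38,704.28; West Greenway 154/453.8 × $878,200 = 298,022.92.
At nearest $25: Granite Terminal $43,725; East Reservoir $260,275; Winslow Corridor $23,225; Summit Plaza $214,225; Bellamy Interchange $38,700; West Greenway $298,025. Sum = $878,175.
Difference $878,200 − $878,175 = +$25 applied to largest lane-miles (West Greenway): West Greenway becomes $298,050.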